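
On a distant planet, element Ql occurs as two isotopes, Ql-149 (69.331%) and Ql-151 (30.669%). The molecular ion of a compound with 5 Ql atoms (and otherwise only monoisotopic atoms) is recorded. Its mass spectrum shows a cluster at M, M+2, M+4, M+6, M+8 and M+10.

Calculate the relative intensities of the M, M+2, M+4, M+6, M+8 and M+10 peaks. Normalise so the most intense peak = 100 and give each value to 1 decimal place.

Expanding (0.69331 + 0.30669)^5:
P(M) = 0.69331^5 = 0.160191
P(M+2) = 5 × 0.69331^4 × 0.30669^1 = 0.354307
P(M+4) = 10 × 0.69331^3 × 0.30669^2 = 0.313460
P(M+6) = 10 × 0.69331^2 × 0.30669^3 = 0.138661
P(M+8) = 5 × 0.69331^1 × 0.30669^4 = 0.030669
P(M+10) = 0.30669^5 = 0.002713
The M+2 peak is largest (0.354307); scaling to 100 gives 45.2 : 100.0 : 88.5 : 39.1 : 8.7 : 0.8.

45.2 : 100.0 : 88.5 : 39.1 : 8.7 : 0.8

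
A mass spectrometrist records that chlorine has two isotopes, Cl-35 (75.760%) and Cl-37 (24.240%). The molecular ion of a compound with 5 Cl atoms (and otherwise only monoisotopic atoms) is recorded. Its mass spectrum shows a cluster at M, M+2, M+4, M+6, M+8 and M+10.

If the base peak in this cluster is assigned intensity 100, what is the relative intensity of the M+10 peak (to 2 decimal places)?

(0.75760 + 0.24240)^5 gives M 0.2496, M+2 0.3993, M+4 0.2555, M+6 0.0817, M+8 0.0131, M+10 0.0008; the largest is M+2.
P(M+2) = C(5,1) × 0.75760^4 × 0.24240^1 = 5 × 0.32942751 × 0.2424 = 0.399266 (base)
P(M+10) = C(5,5) × 0.75760^0 × 0.24240^5 = 1 × 1.0000 × 0.00083688 = 0.000837
Relative intensity = 0.000837 / 0.399266 × 100 = 0.21

0.21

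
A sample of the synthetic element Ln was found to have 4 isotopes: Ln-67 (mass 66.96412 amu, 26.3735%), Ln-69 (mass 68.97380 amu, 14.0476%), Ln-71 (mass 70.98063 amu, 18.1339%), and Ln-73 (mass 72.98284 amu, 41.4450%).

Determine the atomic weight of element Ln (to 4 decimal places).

Weight each isotope mass by its fractional abundance: 0.263735 × 66.96412 + 0.140476 × 68.97380 + 0.181339 × 70.98063 + 0.414450 × 72.98284
= 17.660782 + 9.689164 + 12.871556 + 30.247738 = 70.469240 amu

70.4692 amu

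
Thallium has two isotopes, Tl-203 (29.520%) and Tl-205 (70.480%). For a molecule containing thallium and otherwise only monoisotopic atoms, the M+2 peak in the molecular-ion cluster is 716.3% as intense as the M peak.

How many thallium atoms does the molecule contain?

3

For n independent Tl atoms, I(M+2)/I(M) = n · (abundance Tl-205) / (abundance Tl-203) = n · 0.70480/0.29520.
n = 7.163 × 0.29520/0.70480 = 3.00 ≈ 3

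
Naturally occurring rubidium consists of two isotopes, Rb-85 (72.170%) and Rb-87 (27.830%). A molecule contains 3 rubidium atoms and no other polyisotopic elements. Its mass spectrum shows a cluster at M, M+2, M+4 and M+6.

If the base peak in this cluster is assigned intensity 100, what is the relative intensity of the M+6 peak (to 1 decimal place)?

5.0

Term probabilities: M 0.3759, M+2 0.4349, M+4 0.1677, M+6 0.0216. Base peak = M+2.
P(M+2) = C(3,1) × 0.72170^2 × 0.27830^1 = 3 × 0.52085089 × 0.2783 = 0.434858 (base)
P(M+6) = C(3,3) × 0.72170^0 × 0.27830^3 = 1 × 1.0000 × 0.02155458 = 0.021555
Relative intensity = 0.021555 / 0.434858 × 100 = 5.0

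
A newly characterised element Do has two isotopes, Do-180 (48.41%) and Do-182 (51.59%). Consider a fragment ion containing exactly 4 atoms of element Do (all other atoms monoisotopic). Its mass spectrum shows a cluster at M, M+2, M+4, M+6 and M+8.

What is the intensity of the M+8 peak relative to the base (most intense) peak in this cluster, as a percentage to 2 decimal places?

18.93%

Binomial terms of (0.4841 + 0.5159)^4: M 0.0549, M+2 0.2341, M+4 0.3742, M+6 0.2659, M+8 0.0708 → M+4 is the base peak.
P(M+4) = C(4,2) × 0.4841^2 × 0.5159^2 = 6 × 0.23435281 × 0.26615281 = 0.374242 (base)
P(M+8) = C(4,4) × 0.4841^0 × 0.5159^4 = 1 × 1.0000 × 0.07083732 = 0.070837
Relative intensity = 0.070837 / 0.374242 × 100 = 18.93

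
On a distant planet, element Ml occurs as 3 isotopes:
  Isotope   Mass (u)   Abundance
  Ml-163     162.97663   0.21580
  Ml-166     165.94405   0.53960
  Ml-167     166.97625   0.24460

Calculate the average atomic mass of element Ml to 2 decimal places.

165.56 u

Ar = Σ fᵢ·mᵢ = 0.21580 × 162.97663 + 0.53960 × 165.94405 + 0.24460 × 166.97625
= 35.170357 + 89.543409 + 40.842391 = 165.556157 u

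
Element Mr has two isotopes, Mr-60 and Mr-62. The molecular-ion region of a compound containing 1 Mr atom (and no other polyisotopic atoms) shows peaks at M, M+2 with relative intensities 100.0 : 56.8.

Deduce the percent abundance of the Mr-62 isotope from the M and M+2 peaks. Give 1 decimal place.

Let p = fractional abundance of Mr-60. I(M+2)/I(M) = [C(1,1)·p^0·(1−p)] / p^1 = 1·(1−p)/p = 56.8/100.0 = 0.5680
(1−p)/p = 0.5680/1 = 0.5680  ⇒  p = 1/(1 + 0.5680) = 0.6378
Mr-60: 63.8%, Mr-62: 36.2%.

36.2%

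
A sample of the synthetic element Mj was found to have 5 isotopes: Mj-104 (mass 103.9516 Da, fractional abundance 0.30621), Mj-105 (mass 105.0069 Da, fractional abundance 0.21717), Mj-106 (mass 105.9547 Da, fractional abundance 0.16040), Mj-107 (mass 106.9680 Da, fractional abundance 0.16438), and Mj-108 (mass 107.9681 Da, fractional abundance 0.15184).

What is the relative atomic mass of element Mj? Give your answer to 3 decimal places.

105.608 Da

The abundance-weighted mean is 0.30621 × 103.9516 + 0.21717 × 105.0069 + 0.16040 × 105.9547 + 0.16438 × 106.9680 + 0.15184 × 107.9681
= 31.83102 + 22.80435 + 16.99513 + 17.58340 + 16.39388 = 105.60778 Da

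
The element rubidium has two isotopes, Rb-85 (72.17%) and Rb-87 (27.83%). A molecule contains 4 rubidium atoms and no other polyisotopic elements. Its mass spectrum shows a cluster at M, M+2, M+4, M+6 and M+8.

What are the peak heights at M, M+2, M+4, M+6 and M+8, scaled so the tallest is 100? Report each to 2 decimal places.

64.83 : 100.00 : 57.84 : 14.87 : 1.43

The 4 Rb atoms are independent, so intensities follow the terms of (0.7217 + 0.2783)^4.
P(M) = 0.7217^4 = 0.271286
P(M+2) = 4 × 0.7217^3 × 0.2783^1 = 0.418450
P(M+4) = 6 × 0.7217^2 × 0.2783^2 = 0.242042
P(M+6) = 4 × 0.7217^1 × 0.2783^3 = 0.062224
P(M+8) = 0.2783^4 = 0.005999
The M+2 peak is largest (0.418450); scaling to 100 gives 64.83 : 100.00 : 57.84 : 14.87 : 1.43.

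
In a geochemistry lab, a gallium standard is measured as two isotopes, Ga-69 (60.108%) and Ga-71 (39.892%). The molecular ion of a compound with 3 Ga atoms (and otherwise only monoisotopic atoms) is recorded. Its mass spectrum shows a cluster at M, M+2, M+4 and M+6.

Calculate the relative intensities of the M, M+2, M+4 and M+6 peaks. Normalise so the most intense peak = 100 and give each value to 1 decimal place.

50.2 : 100.0 : 66.4 : 14.7

The 3 Ga atoms are independent, so intensities follow the terms of (0.60108 + 0.39892)^3.
P(M) = 0.60108^3 = 0.217169
P(M+2) = 3 × 0.60108^2 × 0.39892^1 = 0.432386
P(M+4) = 3 × 0.60108^1 × 0.39892^2 = 0.286963
P(M+6) = 0.39892^3 = 0.063483
The M+2 peak is largest (0.432386); scaling to 100 gives 50.2 : 100.0 : 66.4 : 14.7.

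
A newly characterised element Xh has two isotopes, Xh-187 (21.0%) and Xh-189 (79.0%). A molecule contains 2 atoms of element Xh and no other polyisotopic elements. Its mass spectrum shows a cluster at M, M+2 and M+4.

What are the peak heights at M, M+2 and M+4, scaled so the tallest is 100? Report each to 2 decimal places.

The 2 Xh atoms are independent, so intensities follow the terms of (0.210 + 0.790)^2.
P(M) = 0.210^2 = 0.044100
P(M+2) = 2 × 0.210^1 × 0.790^1 = 0.331800
P(M+4) = 0.790^2 = 0.624100
The M+4 peak is largest (0.624100); scaling to 100 gives 7.07 : 53.16 : 100.00.

7.07 : 53.16 : 100.00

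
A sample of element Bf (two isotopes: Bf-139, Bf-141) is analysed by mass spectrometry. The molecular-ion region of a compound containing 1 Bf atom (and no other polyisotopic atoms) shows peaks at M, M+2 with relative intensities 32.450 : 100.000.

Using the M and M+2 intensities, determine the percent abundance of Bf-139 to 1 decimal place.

Write p for the Bf-139 fraction. I(M+2)/I(M) = [C(1,1)·p^0·(1−p)] / p^1 = 1·(1−p)/p = 100.000/32.450 = 3.0817
(1−p)/p = 3.0817/1 = 3.0817  ⇒  p = 1/(1 + 3.0817) = 0.2450
Bf-139: 24.5%, Bf-141: 75.5%.

24.5%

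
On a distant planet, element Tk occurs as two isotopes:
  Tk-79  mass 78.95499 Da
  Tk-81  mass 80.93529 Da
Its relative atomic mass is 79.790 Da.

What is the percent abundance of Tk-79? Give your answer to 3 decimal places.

Let x be the fractional abundance of Tk-79; then Tk-81 has abundance 1 − x.
78.95499·x + 80.93529·(1 − x) = 79.790
(78.95499 − 80.93529)·x = 79.790 − 80.93529
x = -1.14529 / -1.98030 = 0.57834 → 57.834% Tk-79, 42.166% Tk-81.

57.834%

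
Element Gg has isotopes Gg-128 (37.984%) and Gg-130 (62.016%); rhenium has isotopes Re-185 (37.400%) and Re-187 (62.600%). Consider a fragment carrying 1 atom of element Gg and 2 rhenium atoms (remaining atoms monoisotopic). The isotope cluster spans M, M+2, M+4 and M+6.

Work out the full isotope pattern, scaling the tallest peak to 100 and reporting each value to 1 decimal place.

Element Gg pattern (n=1): 0.37984 : 0.62016
Rhenium pattern (n=2): 0.139876 : 0.468248 : 0.391876
Convolve the two distributions (both contribute in 2-u steps):
  M: 0.37984×0.139876 = 0.053130
  M+2: 0.37984×0.468248 + 0.62016×0.139876 = 0.264605
  M+4: 0.37984×0.391876 + 0.62016×0.468248 = 0.439239
  M+6: 0.62016×0.391876 = 0.243026
Scale to base peak (0.439239) = 100: 12.1 : 60.2 : 100.0 : 55.3

12.1 : 60.2 : 100.0 : 55.3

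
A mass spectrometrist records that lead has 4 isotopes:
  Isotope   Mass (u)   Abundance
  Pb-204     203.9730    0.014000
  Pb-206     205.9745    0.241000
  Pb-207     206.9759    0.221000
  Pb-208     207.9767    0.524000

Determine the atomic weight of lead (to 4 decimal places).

207.2169 u

Ar = Σ fᵢ·mᵢ = 0.014000 × 203.9730 + 0.241000 × 205.9745 + 0.221000 × 206.9759 + 0.524000 × 207.9767
= 2.85562 + 49.63985 + 45.74167 + 108.97979 = 207.21693 u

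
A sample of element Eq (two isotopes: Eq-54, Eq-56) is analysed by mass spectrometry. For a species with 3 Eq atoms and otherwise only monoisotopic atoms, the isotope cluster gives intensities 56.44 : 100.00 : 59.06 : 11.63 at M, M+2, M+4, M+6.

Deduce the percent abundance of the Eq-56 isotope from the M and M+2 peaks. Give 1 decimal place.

37.1%

Let p = fractional abundance of Eq-54. I(M+2)/I(M) = [C(3,1)·p^2·(1−p)] / p^3 = 3·(1−p)/p = 100.00/56.44 = 1.7718
(1−p)/p = 1.7718/3 = 0.5906  ⇒  p = 1/(1 + 0.5906) = 0.6287
Eq-54: 62.9%, Eq-56: 37.1%.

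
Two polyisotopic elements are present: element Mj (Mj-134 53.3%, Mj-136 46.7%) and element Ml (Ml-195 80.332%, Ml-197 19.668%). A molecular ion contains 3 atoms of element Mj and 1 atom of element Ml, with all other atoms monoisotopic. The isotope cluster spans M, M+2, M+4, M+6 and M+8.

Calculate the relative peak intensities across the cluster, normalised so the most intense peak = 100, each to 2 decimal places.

Element Mj pattern (n=3): 0.15141944 : 0.39800869 : 0.34872431 : 0.10184756
Element Ml pattern (n=1): 0.80332 : 0.19668
Convolve the two distributions (both contribute in 2-u steps):
  M: 0.15141944×0.80332 = 0.121638
  M+2: 0.15141944×0.19668 + 0.39800869×0.80332 = 0.349510
  M+4: 0.39800869×0.19668 + 0.34872431×0.80332 = 0.358418
  M+6: 0.34872431×0.19668 + 0.10184756×0.80332 = 0.150403
  M+8: 0.10184756×0.19668 = 0.020031
Scale to base peak (0.358418) = 100: 33.94 : 97.51 : 100.00 : 41.96 : 5.59

33.94 : 97.51 : 100.00 : 41.96 : 5.59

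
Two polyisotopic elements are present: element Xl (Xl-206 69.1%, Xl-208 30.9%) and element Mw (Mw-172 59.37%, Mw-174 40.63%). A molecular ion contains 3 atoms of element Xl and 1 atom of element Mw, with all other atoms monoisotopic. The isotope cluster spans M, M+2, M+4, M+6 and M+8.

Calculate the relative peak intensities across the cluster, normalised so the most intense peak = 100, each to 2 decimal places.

49.36 : 100.00 : 74.93 : 24.68 : 3.02

Element Xl pattern (n=3): 0.32993937 : 0.44262489 : 0.19793211 : 0.02950363
Element Mw pattern (n=1): 0.5937 : 0.4063
Convolve the two distributions (both contribute in 2-u steps):
  M: 0.32993937×0.5937 = 0.195885
  M+2: 0.32993937×0.4063 + 0.44262489×0.5937 = 0.396841
  M+4: 0.44262489×0.4063 + 0.19793211×0.5937 = 0.297351
  M+6: 0.19793211×0.4063 + 0.02950363×0.5937 = 0.097936
  M+8: 0.02950363×0.4063 = 0.011987
Scale to base peak (0.396841) = 100: 49.36 : 100.00 : 74.93 : 24.68 : 3.02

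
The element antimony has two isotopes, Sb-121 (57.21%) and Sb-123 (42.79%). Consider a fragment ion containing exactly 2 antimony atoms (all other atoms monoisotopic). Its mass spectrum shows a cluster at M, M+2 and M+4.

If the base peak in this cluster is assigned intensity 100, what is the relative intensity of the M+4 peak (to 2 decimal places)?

37.40

Binomial terms of (0.5721 + 0.4279)^2: M 0.3273, M+2 0.4896, M+4 0.1831 → M+2 is the base peak.
P(M+2) = C(2,1) × 0.5721^1 × 0.4279^1 = 2 × 0.5721 × 0.4279 = 0.489603 (base)
P(M+4) = C(2,2) × 0.5721^0 × 0.4279^2 = 1 × 1.0000 × 0.18309841 = 0.183098
Relative intensity = 0.183098 / 0.489603 × 100 = 37.40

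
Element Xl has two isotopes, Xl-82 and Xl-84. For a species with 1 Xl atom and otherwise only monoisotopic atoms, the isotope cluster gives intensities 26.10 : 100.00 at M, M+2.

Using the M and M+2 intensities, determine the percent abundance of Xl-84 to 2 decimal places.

If p is the fraction of Xl that is Xl-82, then I(M+2)/I(M) = [C(1,1)·p^0·(1−p)] / p^1 = 1·(1−p)/p = 100.00/26.10 = 3.8314
(1−p)/p = 3.8314/1 = 3.8314  ⇒  p = 1/(1 + 3.8314) = 0.2070
Xl-82: 20.70%, Xl-84: 79.30%.

79.30%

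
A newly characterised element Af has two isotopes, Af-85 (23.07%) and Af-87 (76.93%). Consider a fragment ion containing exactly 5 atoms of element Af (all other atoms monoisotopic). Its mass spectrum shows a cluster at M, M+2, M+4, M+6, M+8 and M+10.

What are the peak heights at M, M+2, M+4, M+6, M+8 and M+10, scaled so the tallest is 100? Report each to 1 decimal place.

Expanding (0.2307 + 0.7693)^5:
P(M) = 0.2307^5 = 0.000653
P(M+2) = 5 × 0.2307^4 × 0.7693^1 = 0.010896
P(M+4) = 10 × 0.2307^3 × 0.7693^2 = 0.072667
P(M+6) = 10 × 0.2307^2 × 0.7693^3 = 0.242316
P(M+8) = 5 × 0.2307^1 × 0.7693^4 = 0.404018
P(M+10) = 0.7693^5 = 0.269450
The M+8 peak is largest (0.404018); scaling to 100 gives 0.2 : 2.7 : 18.0 : 60.0 : 100.0 : 66.7.

0.2 : 2.7 : 18.0 : 60.0 : 100.0 : 66.7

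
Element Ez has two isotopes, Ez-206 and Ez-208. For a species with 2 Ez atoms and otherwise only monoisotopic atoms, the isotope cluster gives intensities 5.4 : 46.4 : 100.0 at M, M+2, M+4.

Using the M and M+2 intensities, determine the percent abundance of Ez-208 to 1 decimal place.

81.1%

If p is the fraction of Ez that is Ez-206, then I(M+2)/I(M) = [C(2,1)·p^1·(1−p)] / p^2 = 2·(1−p)/p = 46.4/5.4 = 8.5926
(1−p)/p = 8.5926/2 = 4.2963  ⇒  p = 1/(1 + 4.2963) = 0.1888
Ez-206: 18.9%, Ez-208: 81.1%.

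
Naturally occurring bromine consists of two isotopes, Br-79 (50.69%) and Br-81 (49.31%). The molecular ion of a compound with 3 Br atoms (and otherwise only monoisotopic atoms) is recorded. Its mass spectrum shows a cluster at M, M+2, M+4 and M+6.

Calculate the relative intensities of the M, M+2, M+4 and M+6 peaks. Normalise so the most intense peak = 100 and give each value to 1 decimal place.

Each Br atom is independently Br-79 (p = 0.5069) or Br-81 (q = 0.4931); the cluster is the binomial expansion (p + q)^3.
P(M) = 0.5069^3 = 0.130247
P(M+2) = 3 × 0.5069^2 × 0.4931^1 = 0.380103
P(M+4) = 3 × 0.5069^1 × 0.4931^2 = 0.369755
P(M+6) = 0.4931^3 = 0.119896
The M+2 peak is largest (0.380103); scaling to 100 gives 34.3 : 100.0 : 97.3 : 31.5.

34.3 : 100.0 : 97.3 : 31.5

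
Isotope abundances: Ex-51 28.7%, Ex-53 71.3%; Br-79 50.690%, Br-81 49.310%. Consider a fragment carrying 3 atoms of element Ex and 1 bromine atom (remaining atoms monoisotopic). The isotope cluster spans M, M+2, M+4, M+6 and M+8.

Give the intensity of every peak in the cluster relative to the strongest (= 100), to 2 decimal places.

3.00 : 25.27 : 77.27 : 100.00 : 44.73

Element Ex pattern (n=3): 0.0236399 : 0.17618729 : 0.43770571 : 0.3624671
Bromine pattern (n=1): 0.5069 : 0.4931
Convolve the two distributions (both contribute in 2-u steps):
  M: 0.0236399×0.5069 = 0.011983
  M+2: 0.0236399×0.4931 + 0.17618729×0.5069 = 0.100966
  M+4: 0.17618729×0.4931 + 0.43770571×0.5069 = 0.308751
  M+6: 0.43770571×0.4931 + 0.3624671×0.5069 = 0.399567
  M+8: 0.3624671×0.4931 = 0.178733
Scale to base peak (0.399567) = 100: 3.00 : 25.27 : 77.27 : 100.00 : 44.73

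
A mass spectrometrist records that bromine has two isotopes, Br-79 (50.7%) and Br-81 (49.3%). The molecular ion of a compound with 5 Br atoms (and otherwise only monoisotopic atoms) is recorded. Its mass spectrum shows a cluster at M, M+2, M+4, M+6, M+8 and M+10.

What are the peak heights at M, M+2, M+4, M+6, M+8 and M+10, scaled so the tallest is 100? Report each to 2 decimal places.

10.58 : 51.42 : 100.00 : 97.24 : 47.28 : 9.19

Each Br atom is independently Br-79 (p = 0.507) or Br-81 (q = 0.493); the cluster is the binomial expansion (p + q)^5.
P(M) = 0.507^5 = 0.033500
P(M+2) = 5 × 0.507^4 × 0.493^1 = 0.162873
P(M+4) = 10 × 0.507^3 × 0.493^2 = 0.316751
P(M+6) = 10 × 0.507^2 × 0.493^3 = 0.308004
P(M+8) = 5 × 0.507^1 × 0.493^4 = 0.149750
P(M+10) = 0.493^5 = 0.029123
The M+4 peak is largest (0.316751); scaling to 100 gives 10.58 : 51.42 : 100.00 : 97.24 : 47.28 : 9.19.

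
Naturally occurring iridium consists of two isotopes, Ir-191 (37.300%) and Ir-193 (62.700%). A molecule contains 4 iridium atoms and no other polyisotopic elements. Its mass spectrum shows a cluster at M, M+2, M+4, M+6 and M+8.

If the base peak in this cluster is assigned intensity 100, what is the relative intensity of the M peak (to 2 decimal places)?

5.26

Term probabilities: M 0.0194, M+2 0.1302, M+4 0.3282, M+6 0.3678, M+8 0.1546. Base peak = M+6.
P(M+6) = C(4,3) × 0.37300^1 × 0.62700^3 = 4 × 0.3730 × 0.24649188 = 0.367766 (base)
P(M) = C(4,0) × 0.37300^4 × 0.62700^0 = 1 × 0.01935688 × 1.0000 = 0.019357
Relative intensity = 0.019357 / 0.367766 × 100 = 5.26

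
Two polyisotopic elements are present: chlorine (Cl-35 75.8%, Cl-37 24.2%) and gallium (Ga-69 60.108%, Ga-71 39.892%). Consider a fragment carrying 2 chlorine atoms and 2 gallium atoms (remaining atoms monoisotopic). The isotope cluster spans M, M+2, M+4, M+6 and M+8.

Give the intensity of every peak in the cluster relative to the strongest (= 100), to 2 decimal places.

Chlorine pattern (n=2): 0.574564 : 0.366872 : 0.058564
Gallium pattern (n=2): 0.36129717 : 0.47956567 : 0.15913717
Convolve the two distributions (both contribute in 2-u steps):
  M: 0.574564×0.36129717 = 0.207588
  M+2: 0.574564×0.47956567 + 0.366872×0.36129717 = 0.408091
  M+4: 0.574564×0.15913717 + 0.366872×0.47956567 + 0.058564×0.36129717 = 0.288533
  M+6: 0.366872×0.15913717 + 0.058564×0.47956567 = 0.086468
  M+8: 0.058564×0.15913717 = 0.009320
Scale to base peak (0.408091) = 100: 50.87 : 100.00 : 70.70 : 21.19 : 2.28

50.87 : 100.00 : 70.70 : 21.19 : 2.28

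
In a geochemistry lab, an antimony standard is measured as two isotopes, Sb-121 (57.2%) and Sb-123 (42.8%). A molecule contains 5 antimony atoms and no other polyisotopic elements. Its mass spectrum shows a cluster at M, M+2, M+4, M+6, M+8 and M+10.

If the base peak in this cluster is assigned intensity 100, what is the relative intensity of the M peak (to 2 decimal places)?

17.86

Term probabilities: M 0.0612, M+2 0.2291, M+4 0.3428, M+6 0.2565, M+8 0.0960, M+10 0.0144. Base peak = M+4.
P(M+4) = C(5,2) × 0.572^3 × 0.428^2 = 10 × 0.18714925 × 0.183184 = 0.342827 (base)
P(M) = C(5,0) × 0.572^5 × 0.428^0 = 1 × 0.06123224 × 1.0000 = 0.061232
Relative intensity = 0.061232 / 0.342827 × 100 = 17.86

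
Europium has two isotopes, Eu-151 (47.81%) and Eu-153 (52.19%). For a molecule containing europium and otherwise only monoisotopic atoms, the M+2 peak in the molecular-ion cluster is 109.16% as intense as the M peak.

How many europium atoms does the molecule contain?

1

The M+2/M ratio from n Eu atoms is n · q/p = n · 0.5219/0.4781.
n = 1.0916 × 0.4781/0.5219 = 1.00 ≈ 1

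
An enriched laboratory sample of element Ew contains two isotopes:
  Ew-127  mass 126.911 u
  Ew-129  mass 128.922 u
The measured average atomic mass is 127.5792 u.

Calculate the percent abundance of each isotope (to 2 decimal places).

Ew-127: 66.77%, Ew-129: 33.23%

Writing the weighted mean with unknown fraction x of Ew-127:
126.911·x + 128.922·(1 − x) = 127.5792
(126.911 − 128.922)·x = 127.5792 − 128.922
x = -1.3428 / -2.011 = 0.66773 → 66.77% Ew-127, 33.23% Ew-129.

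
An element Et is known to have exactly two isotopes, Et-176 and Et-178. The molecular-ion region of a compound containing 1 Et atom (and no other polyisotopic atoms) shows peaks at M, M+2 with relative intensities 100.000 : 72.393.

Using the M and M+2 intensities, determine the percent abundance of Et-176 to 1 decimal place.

58.0%

Write p for the Et-176 fraction. I(M+2)/I(M) = [C(1,1)·p^0·(1−p)] / p^1 = 1·(1−p)/p = 72.393/100.000 = 0.7239
(1−p)/p = 0.7239/1 = 0.7239  ⇒  p = 1/(1 + 0.7239) = 0.5801
Et-176: 58.0%, Et-178: 42.0%.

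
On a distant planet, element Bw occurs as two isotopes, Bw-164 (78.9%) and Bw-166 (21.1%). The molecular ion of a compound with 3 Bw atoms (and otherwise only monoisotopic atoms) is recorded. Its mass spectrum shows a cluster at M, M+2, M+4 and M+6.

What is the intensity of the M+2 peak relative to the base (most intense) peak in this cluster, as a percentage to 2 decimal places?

Term probabilities: M 0.4912, M+2 0.3941, M+4 0.1054, M+6 0.0094. Base peak = M.
P(M) = C(3,0) × 0.789^3 × 0.211^0 = 1 × 0.49116907 × 1.0000 = 0.491169 (base)
P(M+2) = C(3,1) × 0.789^2 × 0.211^1 = 3 × 0.622521 × 0.2110 = 0.394056
Relative intensity = 0.394056 / 0.491169 × 100 = 80.23

80.23%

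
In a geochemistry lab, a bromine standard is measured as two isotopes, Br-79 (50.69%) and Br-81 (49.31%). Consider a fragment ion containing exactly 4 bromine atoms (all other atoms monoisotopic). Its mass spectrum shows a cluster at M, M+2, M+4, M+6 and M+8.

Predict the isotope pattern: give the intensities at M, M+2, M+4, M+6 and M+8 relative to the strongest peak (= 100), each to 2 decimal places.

Each Br atom is independently Br-79 (p = 0.5069) or Br-81 (q = 0.4931); the cluster is the binomial expansion (p + q)^4.
P(M) = 0.5069^4 = 0.066022
P(M+2) = 4 × 0.5069^3 × 0.4931^1 = 0.256899
P(M+4) = 6 × 0.5069^2 × 0.4931^2 = 0.374857
P(M+6) = 4 × 0.5069^1 × 0.4931^3 = 0.243101
P(M+8) = 0.4931^4 = 0.059121
The M+4 peak is largest (0.374857); scaling to 100 gives 17.61 : 68.53 : 100.00 : 64.85 : 15.77.

17.61 : 68.53 : 100.00 : 64.85 : 15.77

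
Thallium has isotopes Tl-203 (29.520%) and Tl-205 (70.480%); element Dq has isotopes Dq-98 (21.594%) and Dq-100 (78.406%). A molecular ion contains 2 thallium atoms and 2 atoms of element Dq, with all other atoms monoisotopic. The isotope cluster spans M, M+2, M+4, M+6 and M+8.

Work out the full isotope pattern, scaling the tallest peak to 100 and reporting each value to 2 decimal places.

Thallium pattern (n=2): 0.08714304 : 0.41611392 : 0.49674304
Element Dq pattern (n=2): 0.04663008 : 0.33861983 : 0.61475008
Convolve the two distributions (both contribute in 2-u steps):
  M: 0.08714304×0.04663008 = 0.004063
  M+2: 0.08714304×0.33861983 + 0.41611392×0.04663008 = 0.048912
  M+4: 0.08714304×0.61475008 + 0.41611392×0.33861983 + 0.49674304×0.04663008 = 0.217639
  M+6: 0.41611392×0.61475008 + 0.49674304×0.33861983 = 0.424013
  M+8: 0.49674304×0.61475008 = 0.305373
Scale to base peak (0.424013) = 100: 0.96 : 11.54 : 51.33 : 100.00 : 72.02

0.96 : 11.54 : 51.33 : 100.00 : 72.02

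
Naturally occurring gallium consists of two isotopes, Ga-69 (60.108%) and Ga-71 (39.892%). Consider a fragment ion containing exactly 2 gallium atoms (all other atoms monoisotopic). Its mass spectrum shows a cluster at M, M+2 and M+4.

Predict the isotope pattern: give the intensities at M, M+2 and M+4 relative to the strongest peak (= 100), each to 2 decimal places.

Each Ga atom is independently Ga-69 (p = 0.60108) or Ga-71 (q = 0.39892); the cluster is the binomial expansion (p + q)^2.
P(M) = 0.60108^2 = 0.361297
P(M+2) = 2 × 0.60108^1 × 0.39892^1 = 0.479566
P(M+4) = 0.39892^2 = 0.159137
The M+2 peak is largest (0.479566); scaling to 100 gives 75.34 : 100.00 : 33.18.

75.34 : 100.00 : 33.18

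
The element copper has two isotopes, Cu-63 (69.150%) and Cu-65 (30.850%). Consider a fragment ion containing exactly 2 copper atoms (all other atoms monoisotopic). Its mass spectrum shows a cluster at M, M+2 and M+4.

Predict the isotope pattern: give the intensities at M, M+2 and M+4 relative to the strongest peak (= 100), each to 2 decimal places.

100.00 : 89.23 : 19.90

The 2 Cu atoms are independent, so intensities follow the terms of (0.69150 + 0.30850)^2.
P(M) = 0.69150^2 = 0.478172
P(M+2) = 2 × 0.69150^1 × 0.30850^1 = 0.426656
P(M+4) = 0.30850^2 = 0.095172
The M peak is largest (0.478172); scaling to 100 gives 100.00 : 89.23 : 19.90.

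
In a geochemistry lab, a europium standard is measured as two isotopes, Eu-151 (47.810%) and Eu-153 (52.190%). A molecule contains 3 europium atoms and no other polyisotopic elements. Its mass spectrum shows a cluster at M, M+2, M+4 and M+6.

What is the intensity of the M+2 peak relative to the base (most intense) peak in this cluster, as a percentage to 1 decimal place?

91.6%

Binomial terms of (0.47810 + 0.52190)^3: M 0.1093, M+2 0.3579, M+4 0.3907, M+6 0.1422 → M+4 is the base peak.
P(M+4) = C(3,2) × 0.47810^1 × 0.52190^2 = 3 × 0.4781 × 0.27237961 = 0.390674 (base)
P(M+2) = C(3,1) × 0.47810^2 × 0.52190^1 = 3 × 0.22857961 × 0.5219 = 0.357887
Relative intensity = 0.357887 / 0.390674 × 100 = 91.6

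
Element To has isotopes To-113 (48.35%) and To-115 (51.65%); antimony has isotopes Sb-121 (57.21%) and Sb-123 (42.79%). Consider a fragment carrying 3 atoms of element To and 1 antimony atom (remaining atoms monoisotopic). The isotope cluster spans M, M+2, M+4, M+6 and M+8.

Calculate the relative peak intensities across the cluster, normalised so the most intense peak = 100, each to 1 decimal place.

Element To pattern (n=3): 0.11302888 : 0.3622301 : 0.38695315 : 0.13778787
Antimony pattern (n=1): 0.5721 : 0.4279
Convolve the two distributions (both contribute in 2-u steps):
  M: 0.11302888×0.5721 = 0.064664
  M+2: 0.11302888×0.4279 + 0.3622301×0.5721 = 0.255597
  M+4: 0.3622301×0.4279 + 0.38695315×0.5721 = 0.376374
  M+6: 0.38695315×0.4279 + 0.13778787×0.5721 = 0.244406
  M+8: 0.13778787×0.4279 = 0.058959
Scale to base peak (0.376374) = 100: 17.2 : 67.9 : 100.0 : 64.9 : 15.7

17.2 : 67.9 : 100.0 : 64.9 : 15.7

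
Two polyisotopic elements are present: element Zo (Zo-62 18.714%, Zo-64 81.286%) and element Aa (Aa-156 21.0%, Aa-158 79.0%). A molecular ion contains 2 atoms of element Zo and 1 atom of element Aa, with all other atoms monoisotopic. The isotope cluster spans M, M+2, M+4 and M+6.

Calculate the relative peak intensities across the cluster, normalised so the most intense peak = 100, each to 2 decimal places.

1.41 : 17.54 : 72.63 : 100.00

Element Zo pattern (n=2): 0.03502138 : 0.30423724 : 0.66074138
Element Aa pattern (n=1): 0.2100 : 0.7900
Convolve the two distributions (both contribute in 2-u steps):
  M: 0.03502138×0.2100 = 0.007354
  M+2: 0.03502138×0.7900 + 0.30423724×0.2100 = 0.091557
  M+4: 0.30423724×0.7900 + 0.66074138×0.2100 = 0.379103
  M+6: 0.66074138×0.7900 = 0.521986
Scale to base peak (0.521986) = 100: 1.41 : 17.54 : 72.63 : 100.00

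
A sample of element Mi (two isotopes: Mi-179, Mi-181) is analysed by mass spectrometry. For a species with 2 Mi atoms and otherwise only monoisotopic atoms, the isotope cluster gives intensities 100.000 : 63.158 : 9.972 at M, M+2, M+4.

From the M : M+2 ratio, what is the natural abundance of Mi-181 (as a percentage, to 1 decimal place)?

24.0%

Write p for the Mi-179 fraction. I(M+2)/I(M) = [C(2,1)·p^1·(1−p)] / p^2 = 2·(1−p)/p = 63.158/100.000 = 0.6316
(1−p)/p = 0.6316/2 = 0.3158  ⇒  p = 1/(1 + 0.3158) = 0.7600
Mi-179: 76.0%, Mi-181: 24.0%.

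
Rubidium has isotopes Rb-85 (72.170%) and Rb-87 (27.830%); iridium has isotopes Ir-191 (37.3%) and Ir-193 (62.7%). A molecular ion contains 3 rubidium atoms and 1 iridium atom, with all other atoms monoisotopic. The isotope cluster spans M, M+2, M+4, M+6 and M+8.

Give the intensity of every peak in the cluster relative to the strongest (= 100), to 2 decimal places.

Rubidium pattern (n=3): 0.37589809 : 0.43485841 : 0.16768892 : 0.02155458
Iridium pattern (n=1): 0.3730 : 0.6270
Convolve the two distributions (both contribute in 2-u steps):
  M: 0.37589809×0.3730 = 0.140210
  M+2: 0.37589809×0.6270 + 0.43485841×0.3730 = 0.397890
  M+4: 0.43485841×0.6270 + 0.16768892×0.3730 = 0.335204
  M+6: 0.16768892×0.6270 + 0.02155458×0.3730 = 0.113181
  M+8: 0.02155458×0.6270 = 0.013515
Scale to base peak (0.397890) = 100: 35.24 : 100.00 : 84.25 : 28.45 : 3.40

35.24 : 100.00 : 84.25 : 28.45 : 3.40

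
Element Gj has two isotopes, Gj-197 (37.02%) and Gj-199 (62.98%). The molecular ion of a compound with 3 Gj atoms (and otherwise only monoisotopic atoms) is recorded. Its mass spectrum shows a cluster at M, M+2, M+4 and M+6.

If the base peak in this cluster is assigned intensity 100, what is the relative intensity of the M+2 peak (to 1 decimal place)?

58.8

(0.3702 + 0.6298)^3 gives M 0.0507, M+2 0.2589, M+4 0.4405, M+6 0.2498; the largest is M+4.
P(M+4) = C(3,2) × 0.3702^1 × 0.6298^2 = 3 × 0.3702 × 0.39664804 = 0.440517 (base)
P(M+2) = C(3,1) × 0.3702^2 × 0.6298^1 = 3 × 0.13704804 × 0.6298 = 0.258939
Relative intensity = 0.258939 / 0.440517 × 100 = 58.8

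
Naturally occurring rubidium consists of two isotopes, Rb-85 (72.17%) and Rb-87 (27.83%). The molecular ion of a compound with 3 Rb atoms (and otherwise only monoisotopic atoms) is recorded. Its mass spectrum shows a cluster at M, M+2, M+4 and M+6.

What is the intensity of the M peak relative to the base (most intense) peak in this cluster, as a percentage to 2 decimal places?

(0.7217 + 0.2783)^3 gives M 0.3759, M+2 0.4349, M+4 0.1677, M+6 0.0216; the largest is M+2.
P(M+2) = C(3,1) × 0.7217^2 × 0.2783^1 = 3 × 0.52085089 × 0.2783 = 0.434858 (base)
P(M) = C(3,0) × 0.7217^3 × 0.2783^0 = 1 × 0.37589809 × 1.0000 = 0.375898
Relative intensity = 0.375898 / 0.434858 × 100 = 86.44

86.44%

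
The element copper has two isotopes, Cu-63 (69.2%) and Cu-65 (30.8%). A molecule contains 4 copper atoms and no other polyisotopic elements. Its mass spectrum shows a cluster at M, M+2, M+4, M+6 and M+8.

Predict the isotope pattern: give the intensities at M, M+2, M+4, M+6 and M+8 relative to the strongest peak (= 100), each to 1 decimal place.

Each Cu atom is independently Cu-63 (p = 0.692) or Cu-65 (q = 0.308); the cluster is the binomial expansion (p + q)^4.
P(M) = 0.692^4 = 0.229311
P(M+2) = 4 × 0.692^3 × 0.308^1 = 0.408253
P(M+4) = 6 × 0.692^2 × 0.308^2 = 0.272562
P(M+6) = 4 × 0.692^1 × 0.308^3 = 0.080876
P(M+8) = 0.308^4 = 0.008999
The M+2 peak is largest (0.408253); scaling to 100 gives 56.2 : 100.0 : 66.8 : 19.8 : 2.2.

56.2 : 100.0 : 66.8 : 19.8 : 2.2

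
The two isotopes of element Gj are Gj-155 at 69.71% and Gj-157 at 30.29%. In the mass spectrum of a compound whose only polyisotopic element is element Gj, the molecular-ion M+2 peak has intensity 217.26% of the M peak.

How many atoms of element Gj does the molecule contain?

5

For n independent Gj atoms, I(M+2)/I(M) = n · (abundance Gj-157) / (abundance Gj-155) = n · 0.3029/0.6971.
n = 2.1726 × 0.6971/0.3029 = 5.00 ≈ 5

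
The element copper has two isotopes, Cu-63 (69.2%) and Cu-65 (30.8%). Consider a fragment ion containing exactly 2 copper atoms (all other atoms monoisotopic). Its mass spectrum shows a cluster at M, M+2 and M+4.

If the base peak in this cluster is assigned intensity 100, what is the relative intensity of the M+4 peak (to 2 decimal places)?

19.81

(0.692 + 0.308)^2 gives M 0.4789, M+2 0.4263, M+4 0.0949; the largest is M.
P(M) = C(2,0) × 0.692^2 × 0.308^0 = 1 × 0.478864 × 1.0000 = 0.478864 (base)
P(M+4) = C(2,2) × 0.692^0 × 0.308^2 = 1 × 1.0000 × 0.094864 = 0.094864
Relative intensity = 0.094864 / 0.478864 × 100 = 19.81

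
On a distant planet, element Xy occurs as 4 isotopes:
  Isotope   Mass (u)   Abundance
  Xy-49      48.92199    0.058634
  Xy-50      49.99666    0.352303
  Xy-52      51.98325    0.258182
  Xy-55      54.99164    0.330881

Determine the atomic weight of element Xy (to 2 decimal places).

The abundance-weighted mean is 0.058634 × 48.92199 + 0.352303 × 49.99666 + 0.258182 × 51.98325 + 0.330881 × 54.99164
= 2.868492 + 17.613973 + 13.421139 + 18.195689 = 52.099293 u

52.10 u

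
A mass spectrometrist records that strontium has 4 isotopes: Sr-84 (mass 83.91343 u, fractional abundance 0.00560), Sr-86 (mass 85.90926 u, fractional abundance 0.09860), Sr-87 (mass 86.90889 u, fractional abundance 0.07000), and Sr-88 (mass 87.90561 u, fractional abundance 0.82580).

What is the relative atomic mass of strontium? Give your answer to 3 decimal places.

The abundance-weighted mean is 0.00560 × 83.91343 + 0.09860 × 85.90926 + 0.07000 × 86.90889 + 0.82580 × 87.90561
= 0.469915 + 8.470653 + 6.083622 + 72.592453 = 87.616643 u

87.617 u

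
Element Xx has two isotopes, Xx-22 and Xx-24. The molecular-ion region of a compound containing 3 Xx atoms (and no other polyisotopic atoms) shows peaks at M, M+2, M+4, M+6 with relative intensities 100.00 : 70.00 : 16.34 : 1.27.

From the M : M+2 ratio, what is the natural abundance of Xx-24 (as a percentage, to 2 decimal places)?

18.92%

Write p for the Xx-22 fraction. I(M+2)/I(M) = [C(3,1)·p^2·(1−p)] / p^3 = 3·(1−p)/p = 70.00/100.00 = 0.7000
(1−p)/p = 0.7000/3 = 0.2333  ⇒  p = 1/(1 + 0.2333) = 0.8108
Xx-22: 81.08%, Xx-24: 18.92%.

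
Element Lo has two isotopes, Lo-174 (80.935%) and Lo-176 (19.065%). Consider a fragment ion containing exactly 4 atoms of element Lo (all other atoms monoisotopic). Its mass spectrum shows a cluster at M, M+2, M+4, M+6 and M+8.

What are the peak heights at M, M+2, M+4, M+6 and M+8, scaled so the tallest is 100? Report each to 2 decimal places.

Each Lo atom is independently Lo-174 (p = 0.80935) or Lo-176 (q = 0.19065); the cluster is the binomial expansion (p + q)^4.
P(M) = 0.80935^4 = 0.429087
P(M+2) = 4 × 0.80935^3 × 0.19065^1 = 0.404302
P(M+4) = 6 × 0.80935^2 × 0.19065^2 = 0.142856
P(M+6) = 4 × 0.80935^1 × 0.19065^3 = 0.022434
P(M+8) = 0.19065^4 = 0.001321
The M peak is largest (0.429087); scaling to 100 gives 100.00 : 94.22 : 33.29 : 5.23 : 0.31.

100.00 : 94.22 : 33.29 : 5.23 : 0.31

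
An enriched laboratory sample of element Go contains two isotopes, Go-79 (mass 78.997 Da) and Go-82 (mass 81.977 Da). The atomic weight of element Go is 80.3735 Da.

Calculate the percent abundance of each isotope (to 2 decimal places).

Go-79: 53.81%, Go-82: 46.19%

Let x be the fractional abundance of Go-79; then Go-82 has abundance 1 − x.
78.997·x + 81.977·(1 − x) = 80.3735
(78.997 − 81.977)·x = 80.3735 − 81.977
x = -1.6035 / -2.980 = 0.53809 → 53.81% Go-79, 46.19% Go-82.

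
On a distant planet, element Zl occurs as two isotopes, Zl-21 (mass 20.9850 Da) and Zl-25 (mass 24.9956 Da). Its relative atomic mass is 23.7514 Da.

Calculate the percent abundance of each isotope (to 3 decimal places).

Let x be the fractional abundance of Zl-21; then Zl-25 has abundance 1 − x.
20.9850·x + 24.9956·(1 − x) = 23.7514
(20.9850 − 24.9956)·x = 23.7514 − 24.9956
x = -1.2442 / -4.0106 = 0.31023 → 31.023% Zl-21, 68.977% Zl-25.

Zl-21: 31.023%, Zl-25: 68.977%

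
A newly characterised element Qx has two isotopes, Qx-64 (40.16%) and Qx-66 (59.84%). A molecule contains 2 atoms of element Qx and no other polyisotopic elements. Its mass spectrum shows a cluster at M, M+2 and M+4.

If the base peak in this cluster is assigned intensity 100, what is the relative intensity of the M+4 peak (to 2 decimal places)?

74.50

Binomial terms of (0.4016 + 0.5984)^2: M 0.1613, M+2 0.4806, M+4 0.3581 → M+2 is the base peak.
P(M+2) = C(2,1) × 0.4016^1 × 0.5984^1 = 2 × 0.4016 × 0.5984 = 0.480635 (base)
P(M+4) = C(2,2) × 0.4016^0 × 0.5984^2 = 1 × 1.0000 × 0.35808256 = 0.358083
Relative intensity = 0.358083 / 0.480635 × 100 = 74.50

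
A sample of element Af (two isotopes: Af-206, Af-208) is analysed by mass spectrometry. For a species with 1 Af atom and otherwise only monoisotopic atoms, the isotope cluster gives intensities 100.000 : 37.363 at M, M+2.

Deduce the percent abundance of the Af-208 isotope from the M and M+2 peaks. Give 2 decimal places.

Let p = fractional abundance of Af-206. I(M+2)/I(M) = [C(1,1)·p^0·(1−p)] / p^1 = 1·(1−p)/p = 37.363/100.000 = 0.3736
(1−p)/p = 0.3736/1 = 0.3736  ⇒  p = 1/(1 + 0.3736) = 0.7280
Af-206: 72.80%, Af-208: 27.20%.

27.20%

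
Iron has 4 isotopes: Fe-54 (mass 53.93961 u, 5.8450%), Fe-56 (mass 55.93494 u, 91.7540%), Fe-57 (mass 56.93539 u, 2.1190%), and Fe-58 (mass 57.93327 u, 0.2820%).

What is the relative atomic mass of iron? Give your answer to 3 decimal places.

The abundance-weighted mean is 0.058450 × 53.93961 + 0.917540 × 55.93494 + 0.021190 × 56.93539 + 0.002820 × 57.93327
= 3.152770 + 51.322545 + 1.206461 + 0.163372 = 55.845148 u

55.845 u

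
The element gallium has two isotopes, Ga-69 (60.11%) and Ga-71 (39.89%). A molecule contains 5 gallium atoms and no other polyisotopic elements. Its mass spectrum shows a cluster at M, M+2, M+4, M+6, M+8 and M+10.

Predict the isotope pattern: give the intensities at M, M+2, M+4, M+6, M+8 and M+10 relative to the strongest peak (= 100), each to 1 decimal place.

Expanding (0.6011 + 0.3989)^5:
P(M) = 0.6011^5 = 0.078475
P(M+2) = 5 × 0.6011^4 × 0.3989^1 = 0.260388
P(M+4) = 10 × 0.6011^3 × 0.3989^2 = 0.345596
P(M+6) = 10 × 0.6011^2 × 0.3989^3 = 0.229343
P(M+8) = 5 × 0.6011^1 × 0.3989^4 = 0.076098
P(M+10) = 0.3989^5 = 0.010100
The M+4 peak is largest (0.345596); scaling to 100 gives 22.7 : 75.3 : 100.0 : 66.4 : 22.0 : 2.9.

22.7 : 75.3 : 100.0 : 66.4 : 22.0 : 2.9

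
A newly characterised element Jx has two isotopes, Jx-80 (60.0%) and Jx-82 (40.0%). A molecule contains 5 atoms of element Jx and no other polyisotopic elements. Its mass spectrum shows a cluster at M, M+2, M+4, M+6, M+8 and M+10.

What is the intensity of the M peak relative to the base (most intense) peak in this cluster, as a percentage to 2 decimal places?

Term probabilities: M 0.0778, M+2 0.2592, M+4 0.3456, M+6 0.2304, M+8 0.0768, M+10 0.0102. Base peak = M+4.
P(M+4) = C(5,2) × 0.600^3 × 0.400^2 = 10 × 0.2160 × 0.1600 = 0.345600 (base)
P(M) = C(5,0) × 0.600^5 × 0.400^0 = 1 × 0.07776 × 1.0000 = 0.077760
Relative intensity = 0.077760 / 0.345600 × 100 = 22.50

22.50%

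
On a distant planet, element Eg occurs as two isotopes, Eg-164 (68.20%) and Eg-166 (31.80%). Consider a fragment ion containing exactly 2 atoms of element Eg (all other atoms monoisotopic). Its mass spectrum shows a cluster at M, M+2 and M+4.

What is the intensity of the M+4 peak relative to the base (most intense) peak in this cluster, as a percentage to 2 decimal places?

21.74%

(0.6820 + 0.3180)^2 gives M 0.4651, M+2 0.4338, M+4 0.1011; the largest is M.
P(M) = C(2,0) × 0.6820^2 × 0.3180^0 = 1 × 0.465124 × 1.0000 = 0.465124 (base)
P(M+4) = C(2,2) × 0.6820^0 × 0.3180^2 = 1 × 1.0000 × 0.101124 = 0.101124
Relative intensity = 0.101124 / 0.465124 × 100 = 21.74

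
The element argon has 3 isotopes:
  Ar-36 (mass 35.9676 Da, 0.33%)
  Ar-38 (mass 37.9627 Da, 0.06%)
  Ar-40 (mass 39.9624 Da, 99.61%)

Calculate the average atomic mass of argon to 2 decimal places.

39.95 Da

Ar = Σ fᵢ·mᵢ = 0.0033 × 35.9676 + 0.0006 × 37.9627 + 0.9961 × 39.9624
= 0.11869 + 0.02278 + 39.80655 = 39.94802 Da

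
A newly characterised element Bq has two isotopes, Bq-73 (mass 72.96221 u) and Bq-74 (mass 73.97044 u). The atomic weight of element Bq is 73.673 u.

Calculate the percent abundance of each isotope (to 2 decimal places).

Bq-73: 29.50%, Bq-74: 70.50%

With x = fraction of Bq-73 (so Bq-74 is 1 − x):
72.96221·x + 73.97044·(1 − x) = 73.673
(72.96221 − 73.97044)·x = 73.673 − 73.97044
x = -0.29744 / -1.00823 = 0.29501 → 29.50% Bq-73, 70.50% Bq-74.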